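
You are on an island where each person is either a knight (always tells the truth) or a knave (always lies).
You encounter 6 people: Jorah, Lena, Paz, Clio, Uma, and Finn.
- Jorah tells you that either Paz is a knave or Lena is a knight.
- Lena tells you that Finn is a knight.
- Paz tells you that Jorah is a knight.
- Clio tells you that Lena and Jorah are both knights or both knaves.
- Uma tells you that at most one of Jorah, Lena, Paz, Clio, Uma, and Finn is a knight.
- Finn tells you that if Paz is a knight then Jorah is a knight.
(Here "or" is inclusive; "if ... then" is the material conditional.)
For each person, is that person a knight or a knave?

Jorah is a knight, Lena is a knight, Paz is a knight, Clio is a knight, Uma is a knave, and Finn is a knight.

Jorah is a knight, so "either Paz is a knave or Lena is a knight" must be True — and it is.
Lena is a knight, and the claim "Finn is a knight" is indeed True.
Paz is a knight, and the claim "Jorah is a knight" is indeed True.
Clio is a knight, so "Lena and Jorah are both knights or both knaves" must be True — and it is.
Since Uma is a knave, "at most one of Jorah, Lena, Paz, Clio, Uma, and Finn is a knight" needs to be false, which holds.
Finn (knight): "if Paz is a knight then Jorah is a knight" — True. ✓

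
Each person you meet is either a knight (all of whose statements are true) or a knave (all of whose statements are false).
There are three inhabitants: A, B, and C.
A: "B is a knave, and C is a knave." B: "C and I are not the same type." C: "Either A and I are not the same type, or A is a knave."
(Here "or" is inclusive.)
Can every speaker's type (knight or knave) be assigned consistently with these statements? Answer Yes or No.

Checking all 8 assignments, each has at least one speaker whose statement's truth value contradicts their type.

No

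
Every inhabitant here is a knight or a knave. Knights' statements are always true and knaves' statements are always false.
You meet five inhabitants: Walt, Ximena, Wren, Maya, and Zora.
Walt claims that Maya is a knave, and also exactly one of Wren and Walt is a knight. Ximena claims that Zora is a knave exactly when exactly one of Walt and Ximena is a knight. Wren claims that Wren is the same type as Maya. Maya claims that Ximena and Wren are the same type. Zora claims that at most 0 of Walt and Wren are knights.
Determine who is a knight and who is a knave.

Knights: Ximena, Wren, and Maya. Knaves: Walt and Zora.

As a knave, Walt's statement "Maya is a knave, and also exactly one of Wren and Walt is a knight" should be false; it is.
Ximena is a knight; "Zora is a knave exactly when exactly one of Walt and Ximena is a knight" is True, as required.
Wren is a knight; "Wren is the same type as Maya" is True, as required.
Maya (knight): "Ximena and Wren are the same type" — True. ✓
Zora (knave): "at most 0 of Walt and Wren are knights" — false. ✓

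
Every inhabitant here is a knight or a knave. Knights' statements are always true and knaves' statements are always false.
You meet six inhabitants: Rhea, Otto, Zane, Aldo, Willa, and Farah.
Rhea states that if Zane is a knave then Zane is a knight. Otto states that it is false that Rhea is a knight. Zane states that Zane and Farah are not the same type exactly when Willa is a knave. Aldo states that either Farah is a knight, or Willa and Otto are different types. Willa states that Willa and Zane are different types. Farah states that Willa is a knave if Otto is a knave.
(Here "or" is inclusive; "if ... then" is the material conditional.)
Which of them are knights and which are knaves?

Rhea is a knave, Otto is a knight, Zane is a knave, Aldo is a knight, Willa is a knight, and Farah is a knight.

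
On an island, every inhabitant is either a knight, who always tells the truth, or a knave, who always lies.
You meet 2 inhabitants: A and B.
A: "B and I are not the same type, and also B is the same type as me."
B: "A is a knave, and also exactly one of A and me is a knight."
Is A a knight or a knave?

A is a knave.

Consistent assignments: {A=knave, B=knight}; {A=knave, B=knave}
In every consistent assignment, A is a knave.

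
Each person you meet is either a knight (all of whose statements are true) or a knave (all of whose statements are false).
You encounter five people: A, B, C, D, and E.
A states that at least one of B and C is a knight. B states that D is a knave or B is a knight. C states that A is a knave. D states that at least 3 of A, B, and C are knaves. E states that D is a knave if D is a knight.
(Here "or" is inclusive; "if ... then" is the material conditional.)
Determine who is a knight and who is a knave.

A is a knight, B is a knight, C is a knave, D is a knave, and E is a knight.

Since A is a knight, "at least one of B and C is a knight" needs to be True, which holds.
B is a knight, and the claim "D is a knave or B is a knight" is indeed True.
C is a knave; "A is a knave" is false, as required.
D is a knave, and the claim "at least 3 of A, B, and C are knaves" is indeed false.
E is a knight, and the claim "D is a knave if D is a knight" is indeed True.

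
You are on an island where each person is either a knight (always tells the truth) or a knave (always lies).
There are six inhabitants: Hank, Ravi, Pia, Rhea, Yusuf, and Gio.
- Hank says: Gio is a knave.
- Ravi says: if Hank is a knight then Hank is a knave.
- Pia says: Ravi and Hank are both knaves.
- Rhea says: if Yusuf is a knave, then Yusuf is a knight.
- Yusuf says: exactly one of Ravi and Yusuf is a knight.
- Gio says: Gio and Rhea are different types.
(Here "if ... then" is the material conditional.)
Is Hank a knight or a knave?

Hank is a knight.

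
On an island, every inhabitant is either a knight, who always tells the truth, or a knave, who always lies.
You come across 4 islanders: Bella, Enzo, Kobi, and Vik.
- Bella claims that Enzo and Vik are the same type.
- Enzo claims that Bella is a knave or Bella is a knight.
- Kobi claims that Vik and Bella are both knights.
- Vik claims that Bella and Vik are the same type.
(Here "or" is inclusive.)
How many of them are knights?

The unique consistent assignment is Bella=knight, Enzo=knight, Kobi=knight, Vik=knight.
That has 4 knights.

4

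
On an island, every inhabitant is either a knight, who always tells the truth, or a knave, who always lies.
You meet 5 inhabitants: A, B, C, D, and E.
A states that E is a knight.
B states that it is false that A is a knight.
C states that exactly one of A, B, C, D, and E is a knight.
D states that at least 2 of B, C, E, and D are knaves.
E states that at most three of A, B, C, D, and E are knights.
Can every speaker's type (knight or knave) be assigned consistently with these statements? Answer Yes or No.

One consistent assignment: A=knight, B=knave, C=knave, D=knight, E=knight.

Yes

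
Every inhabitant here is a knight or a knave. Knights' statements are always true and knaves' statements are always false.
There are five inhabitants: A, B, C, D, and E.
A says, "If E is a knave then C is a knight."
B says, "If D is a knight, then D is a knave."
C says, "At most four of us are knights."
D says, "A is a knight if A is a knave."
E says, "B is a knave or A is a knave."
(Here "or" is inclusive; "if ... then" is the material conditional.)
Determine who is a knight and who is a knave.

Knights: A, C, D, and E. Knaves: B.

Since A is a knight, "if E is a knave then C is a knight" needs to be True, which holds.
B is a knave; "if D is a knight, then D is a knave" is False, as required.
Since C is a knight, "at most four of us are knights" needs to be True, which holds.
As a knight, D's statement "A is a knight if A is a knave" should be True; it is.
E is a knight, and the claim "B is a knave or A is a knave" is indeed True.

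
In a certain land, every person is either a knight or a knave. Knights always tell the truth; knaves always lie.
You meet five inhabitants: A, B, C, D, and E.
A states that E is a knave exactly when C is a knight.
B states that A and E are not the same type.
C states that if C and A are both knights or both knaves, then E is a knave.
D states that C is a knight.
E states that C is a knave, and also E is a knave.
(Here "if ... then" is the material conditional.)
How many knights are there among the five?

4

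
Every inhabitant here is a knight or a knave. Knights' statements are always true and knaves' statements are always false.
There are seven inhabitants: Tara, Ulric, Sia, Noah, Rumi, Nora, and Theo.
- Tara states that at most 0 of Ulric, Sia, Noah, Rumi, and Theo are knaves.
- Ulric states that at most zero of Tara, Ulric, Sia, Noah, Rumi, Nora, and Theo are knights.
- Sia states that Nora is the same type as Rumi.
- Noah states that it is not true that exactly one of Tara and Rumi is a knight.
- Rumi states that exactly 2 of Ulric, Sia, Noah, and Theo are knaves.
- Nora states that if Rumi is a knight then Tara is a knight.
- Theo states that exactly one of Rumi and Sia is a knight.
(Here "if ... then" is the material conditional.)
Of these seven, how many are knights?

2

The unique consistent assignment is Tara=knave, Ulric=knave, Sia=knave, Noah=knight, Rumi=knave, Nora=knight, Theo=knave.
That has 2 knights.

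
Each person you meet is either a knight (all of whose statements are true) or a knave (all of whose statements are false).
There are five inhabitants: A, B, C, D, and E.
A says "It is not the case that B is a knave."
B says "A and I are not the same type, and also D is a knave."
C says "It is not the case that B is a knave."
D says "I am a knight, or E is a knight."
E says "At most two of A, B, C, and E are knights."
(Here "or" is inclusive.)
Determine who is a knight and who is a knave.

Since A is a knave, "it is not the case that B is a knave" needs to be false, which holds.
B is a knave, and the claim "A and I are not the same type, and also D is a knave" is indeed false.
C (knave): "it is not the case that B is a knave" — false. ✓
D is a knight; "I am a knight, or E is a knight" is True, as required.
Since E is a knight, "at most two of A, B, C, and E are knights" needs to be True, which holds.

A is a knave, B is a knave, C is a knave, D is a knight, and E is a knight.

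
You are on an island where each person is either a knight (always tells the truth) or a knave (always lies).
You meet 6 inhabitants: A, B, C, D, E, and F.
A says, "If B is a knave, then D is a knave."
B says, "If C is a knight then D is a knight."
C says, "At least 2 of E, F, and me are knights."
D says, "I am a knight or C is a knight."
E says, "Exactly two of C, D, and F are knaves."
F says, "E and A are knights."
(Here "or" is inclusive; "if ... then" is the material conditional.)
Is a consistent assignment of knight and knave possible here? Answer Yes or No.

Yes

One consistent assignment: A=knight, B=knight, C=knave, D=knave, E=knave, F=knave.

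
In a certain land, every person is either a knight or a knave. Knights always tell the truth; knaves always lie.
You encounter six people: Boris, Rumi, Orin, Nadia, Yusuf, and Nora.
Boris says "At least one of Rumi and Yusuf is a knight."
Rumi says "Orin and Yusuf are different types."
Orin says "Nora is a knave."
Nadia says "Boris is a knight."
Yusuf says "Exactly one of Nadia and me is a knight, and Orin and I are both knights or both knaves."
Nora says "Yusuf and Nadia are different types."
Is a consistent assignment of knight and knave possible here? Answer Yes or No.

No

Checking all 64 assignments, each has at least one speaker whose statement's truth value contradicts their type.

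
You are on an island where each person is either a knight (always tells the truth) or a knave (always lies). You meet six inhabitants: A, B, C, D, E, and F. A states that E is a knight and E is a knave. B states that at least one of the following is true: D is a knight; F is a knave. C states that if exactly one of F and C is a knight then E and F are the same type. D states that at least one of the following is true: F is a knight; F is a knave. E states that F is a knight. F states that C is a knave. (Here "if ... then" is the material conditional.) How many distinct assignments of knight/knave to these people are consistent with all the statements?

1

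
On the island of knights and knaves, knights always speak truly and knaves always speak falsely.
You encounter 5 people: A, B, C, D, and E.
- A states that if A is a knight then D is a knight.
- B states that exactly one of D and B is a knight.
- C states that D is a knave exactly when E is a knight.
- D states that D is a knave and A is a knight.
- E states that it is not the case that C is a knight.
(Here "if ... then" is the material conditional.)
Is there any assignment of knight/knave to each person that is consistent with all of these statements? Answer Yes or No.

No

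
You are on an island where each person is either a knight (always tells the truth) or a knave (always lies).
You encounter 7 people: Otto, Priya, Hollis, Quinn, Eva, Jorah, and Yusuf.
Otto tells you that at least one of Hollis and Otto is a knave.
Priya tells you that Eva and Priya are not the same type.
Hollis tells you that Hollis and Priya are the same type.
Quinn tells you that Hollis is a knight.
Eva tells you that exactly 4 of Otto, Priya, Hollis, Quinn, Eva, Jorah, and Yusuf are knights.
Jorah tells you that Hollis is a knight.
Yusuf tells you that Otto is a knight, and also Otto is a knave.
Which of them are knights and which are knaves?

As a knight, Otto's statement "at least one of Hollis and Otto is a knave" should be true; it is.
Priya is a knight, so "Eva and Priya are not the same type" must be true — and it is.
Hollis is a knave; "Hollis and Priya are the same type" is false, as required.
As a knave, Quinn's statement "Hollis is a knight" should be false; it is.
Eva is a knave; "exactly 4 of Otto, Priya, Hollis, Quinn, Eva, Jorah, and Yusuf are knights" is false, as required.
Since Jorah is a knave, "Hollis is a knight" needs to be false, which holds.
Since Yusuf is a knave, "Otto is a knight, and also Otto is a knave" needs to be false, which holds.

Knights: Otto and Priya. Knaves: Hollis, Quinn, Eva, Jorah, and Yusuf.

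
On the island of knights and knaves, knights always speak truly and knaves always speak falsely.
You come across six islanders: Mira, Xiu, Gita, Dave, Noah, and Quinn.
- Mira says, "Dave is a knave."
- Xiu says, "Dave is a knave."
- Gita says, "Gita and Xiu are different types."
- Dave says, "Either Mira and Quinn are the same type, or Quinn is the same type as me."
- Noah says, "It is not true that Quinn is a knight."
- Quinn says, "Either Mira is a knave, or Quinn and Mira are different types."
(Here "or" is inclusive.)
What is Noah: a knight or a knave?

Noah is a knave.

Consistent assignments: {Mira=knave, Xiu=knave, Gita=knight, Dave=knight, Noah=knave, Quinn=knight}; {Mira=knave, Xiu=knave, Gita=knave, Dave=knight, Noah=knave, Quinn=knight}
In every consistent assignment, Noah is a knave.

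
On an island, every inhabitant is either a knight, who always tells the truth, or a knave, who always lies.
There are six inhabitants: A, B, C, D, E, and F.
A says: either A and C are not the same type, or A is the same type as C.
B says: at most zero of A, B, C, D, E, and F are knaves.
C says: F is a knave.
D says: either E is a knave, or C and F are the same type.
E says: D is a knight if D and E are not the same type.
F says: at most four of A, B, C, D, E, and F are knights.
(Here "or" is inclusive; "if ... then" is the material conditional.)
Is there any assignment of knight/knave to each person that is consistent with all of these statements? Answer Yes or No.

No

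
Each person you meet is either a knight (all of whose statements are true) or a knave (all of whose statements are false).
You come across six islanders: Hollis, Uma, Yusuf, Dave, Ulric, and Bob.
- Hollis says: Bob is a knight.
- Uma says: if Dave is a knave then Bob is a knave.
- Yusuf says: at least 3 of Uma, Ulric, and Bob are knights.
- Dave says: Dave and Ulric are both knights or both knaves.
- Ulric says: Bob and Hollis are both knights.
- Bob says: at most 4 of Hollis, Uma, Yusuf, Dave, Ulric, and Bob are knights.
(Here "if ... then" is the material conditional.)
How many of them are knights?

3

The unique consistent assignment is Hollis=knight, Uma=knave, Yusuf=knave, Dave=knave, Ulric=knight, Bob=knight.
That has 3 knights.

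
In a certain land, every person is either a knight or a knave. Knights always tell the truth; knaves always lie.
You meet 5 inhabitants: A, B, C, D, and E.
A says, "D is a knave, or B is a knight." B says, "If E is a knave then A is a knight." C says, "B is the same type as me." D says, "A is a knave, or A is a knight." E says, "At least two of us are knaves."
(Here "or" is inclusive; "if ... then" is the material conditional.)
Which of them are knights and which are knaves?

A is a knight, B is a knight, C is a knight, D is a knight, and E is a knave.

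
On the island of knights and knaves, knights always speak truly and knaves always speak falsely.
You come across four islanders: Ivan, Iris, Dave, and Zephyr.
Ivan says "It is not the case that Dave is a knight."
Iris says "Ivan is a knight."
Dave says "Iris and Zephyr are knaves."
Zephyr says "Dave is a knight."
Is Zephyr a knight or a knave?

Zephyr is a knave.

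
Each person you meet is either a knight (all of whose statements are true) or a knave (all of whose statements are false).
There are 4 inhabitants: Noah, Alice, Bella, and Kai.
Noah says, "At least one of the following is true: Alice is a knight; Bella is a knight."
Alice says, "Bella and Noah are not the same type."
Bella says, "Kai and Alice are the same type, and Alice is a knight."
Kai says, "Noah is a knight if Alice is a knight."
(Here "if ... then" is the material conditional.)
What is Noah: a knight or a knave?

Noah is a knave.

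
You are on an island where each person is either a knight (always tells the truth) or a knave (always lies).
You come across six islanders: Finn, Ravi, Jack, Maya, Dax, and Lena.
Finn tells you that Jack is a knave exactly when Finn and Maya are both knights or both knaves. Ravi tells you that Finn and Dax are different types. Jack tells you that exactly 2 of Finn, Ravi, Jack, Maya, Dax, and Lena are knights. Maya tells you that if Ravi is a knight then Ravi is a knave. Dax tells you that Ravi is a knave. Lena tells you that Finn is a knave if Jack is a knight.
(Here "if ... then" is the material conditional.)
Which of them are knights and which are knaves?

Knights: Finn, Maya, Dax, and Lena. Knaves: Ravi and Jack.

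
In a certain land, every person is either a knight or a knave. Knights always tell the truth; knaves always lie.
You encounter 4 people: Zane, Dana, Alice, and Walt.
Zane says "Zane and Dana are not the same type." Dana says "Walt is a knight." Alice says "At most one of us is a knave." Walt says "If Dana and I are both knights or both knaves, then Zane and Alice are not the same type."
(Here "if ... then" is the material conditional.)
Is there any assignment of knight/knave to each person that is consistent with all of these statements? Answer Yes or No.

Yes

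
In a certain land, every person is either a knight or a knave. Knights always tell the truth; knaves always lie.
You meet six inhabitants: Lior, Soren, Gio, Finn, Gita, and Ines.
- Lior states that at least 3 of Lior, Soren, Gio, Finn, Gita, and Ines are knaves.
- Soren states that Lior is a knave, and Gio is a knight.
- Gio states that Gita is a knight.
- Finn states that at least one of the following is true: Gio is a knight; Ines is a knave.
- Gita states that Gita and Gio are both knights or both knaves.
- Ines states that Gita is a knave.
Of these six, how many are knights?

4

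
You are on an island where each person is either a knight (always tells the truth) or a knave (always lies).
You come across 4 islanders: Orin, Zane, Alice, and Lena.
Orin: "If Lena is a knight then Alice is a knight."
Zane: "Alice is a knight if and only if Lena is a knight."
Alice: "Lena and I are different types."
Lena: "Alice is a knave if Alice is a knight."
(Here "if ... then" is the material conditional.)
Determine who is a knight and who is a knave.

Suppose Orin is a knave. Then Orin's statement "if Lena is a knight then Alice is a knight" would have to be false. Checking the 8 ways to assign the others, none is consistent with every speaker.
(For instance, with Zane=knave, Alice=knight, Lena=knave, Orin's claim "if Lena is a knight then Alice is a knight" comes out true where it would need to be false.)
So Orin must be a knight, making "if Lena is a knight then Alice is a knight" true. Taking Orin=knight, Zane=knave, Alice=knight, Lena=knave, each remaining statement checks out:
  Zane (knave): "Alice is a knight if and only if Lena is a knight" — false. ✓
  Alice (knight): "Lena and I are different types" — true. ✓
  Lena (knave): "Alice is a knave if Alice is a knight" — false. ✓
This is the unique consistent assignment.

Knights: Orin and Alice. Knaves: Zane and Lena.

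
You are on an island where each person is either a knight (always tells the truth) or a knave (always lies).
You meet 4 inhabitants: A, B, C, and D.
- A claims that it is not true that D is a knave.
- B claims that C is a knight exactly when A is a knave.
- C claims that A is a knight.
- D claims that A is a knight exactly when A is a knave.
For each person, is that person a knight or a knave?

Knights: none. Knaves: A, B, C, and D.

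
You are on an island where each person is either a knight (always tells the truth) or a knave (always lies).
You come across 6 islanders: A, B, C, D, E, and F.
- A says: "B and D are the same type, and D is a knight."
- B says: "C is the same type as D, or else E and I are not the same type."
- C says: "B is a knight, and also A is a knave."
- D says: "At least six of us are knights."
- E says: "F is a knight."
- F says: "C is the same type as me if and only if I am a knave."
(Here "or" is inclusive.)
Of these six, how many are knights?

The unique consistent assignment is A=knave, B=knight, C=knight, D=knave, E=knave, F=knave.
That has 2 knights.

2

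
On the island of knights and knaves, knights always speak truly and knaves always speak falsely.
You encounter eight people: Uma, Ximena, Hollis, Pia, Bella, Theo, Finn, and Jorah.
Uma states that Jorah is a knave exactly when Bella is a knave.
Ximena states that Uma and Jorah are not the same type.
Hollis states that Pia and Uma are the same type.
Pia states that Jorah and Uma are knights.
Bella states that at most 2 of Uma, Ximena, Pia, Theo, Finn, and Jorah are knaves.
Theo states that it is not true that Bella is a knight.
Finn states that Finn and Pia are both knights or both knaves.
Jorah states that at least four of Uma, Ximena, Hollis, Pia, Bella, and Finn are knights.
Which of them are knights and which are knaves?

Knights: Uma, Hollis, Pia, Bella, Finn, and Jorah. Knaves: Ximena and Theo.

Uma is a knight, and the claim "Jorah is a knave exactly when Bella is a knave" is indeed True.
Ximena is a knave; "Uma and Jorah are not the same type" is false, as required.
Hollis is a knight, so "Pia and Uma are the same type" must be True — and it is.
Pia is a knight; "Jorah and Uma are knights" is True, as required.
Bella is a knight, so "at most 2 of Uma, Ximena, Pia, Theo, Finn, and Jorah are knaves" must be True — and it is.
Theo is a knave, so "it is not true that Bella is a knight" must be false — and it is.
Finn is a knight; "Finn and Pia are both knights or both knaves" is True, as required.
Jorah is a knight, and the claim "at least four of Uma, Ximena, Hollis, Pia, Bella, and Finn are knights" is indeed True.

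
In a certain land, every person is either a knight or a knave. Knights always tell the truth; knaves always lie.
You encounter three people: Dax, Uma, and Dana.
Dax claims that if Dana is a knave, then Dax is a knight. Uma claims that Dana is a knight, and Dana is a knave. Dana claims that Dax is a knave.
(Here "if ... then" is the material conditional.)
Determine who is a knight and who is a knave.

Dax is a knight, Uma is a knave, and Dana is a knave.

Suppose Dax is a knave. Then Dax's statement "if Dana is a knave, then Dax is a knight" would have to be false. Checking the 4 ways to assign the others, none is consistent with every speaker.
(For instance, with Uma=knave, Dana=knave, Dana's claim "Dax is a knave" comes out true where it would need to be false.)
So Dax must be a knight, making "if Dana is a knave, then Dax is a knight" true. Taking Dax=knight, Uma=knave, Dana=knave, each remaining statement checks out:
  Uma (knave): "Dana is a knight, and Dana is a knave" — false. ✓
  Dana (knave): "Dax is a knave" — false. ✓
This is the unique consistent assignment.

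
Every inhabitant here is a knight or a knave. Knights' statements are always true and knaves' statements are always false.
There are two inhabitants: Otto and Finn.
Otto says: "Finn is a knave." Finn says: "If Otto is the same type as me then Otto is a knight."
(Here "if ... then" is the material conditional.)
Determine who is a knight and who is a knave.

As a knave, Otto's statement "Finn is a knave" should be false; it is.
Since Finn is a knight, "if Otto is the same type as me then Otto is a knight" needs to be true, which holds.

Knights: Finn. Knaves: Otto.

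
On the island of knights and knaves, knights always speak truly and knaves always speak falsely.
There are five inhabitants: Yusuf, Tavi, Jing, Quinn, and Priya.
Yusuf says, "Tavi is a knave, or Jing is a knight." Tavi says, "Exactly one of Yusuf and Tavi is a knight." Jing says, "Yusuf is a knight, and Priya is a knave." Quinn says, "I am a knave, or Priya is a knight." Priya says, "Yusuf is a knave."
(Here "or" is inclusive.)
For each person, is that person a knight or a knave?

Yusuf is a knave, Tavi is a knight, Jing is a knave, Quinn is a knight, and Priya is a knight.

Yusuf is a knave, so "Tavi is a knave, or Jing is a knight" must be False — and it is.
As a knight, Tavi's statement "exactly one of Yusuf and Tavi is a knight" should be True; it is.
Since Jing is a knave, "Yusuf is a knight, and Priya is a knave" needs to be False, which holds.
Quinn is a knight, so "I am a knave, or Priya is a knight" must be True — and it is.
Priya (knight): "Yusuf is a knave" — True. ✓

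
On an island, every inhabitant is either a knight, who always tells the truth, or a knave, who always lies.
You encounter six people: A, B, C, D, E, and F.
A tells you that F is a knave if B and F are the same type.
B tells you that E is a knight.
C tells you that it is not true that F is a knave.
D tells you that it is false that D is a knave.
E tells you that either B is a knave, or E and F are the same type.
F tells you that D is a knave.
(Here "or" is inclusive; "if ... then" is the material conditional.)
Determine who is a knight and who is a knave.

A is a knave, B is a knight, C is a knight, D is a knave, E is a knight, and F is a knight.

A is a knave, and the claim "F is a knave if B and F are the same type" is indeed false.
B (knight): "E is a knight" — true. ✓
C (knight): "it is not true that F is a knave" — true. ✓
D is a knave, so "it is false that D is a knave" must be false — and it is.
E is a knight, and the claim "either B is a knave, or E and F are the same type" is indeed true.
F is a knight; "D is a knave" is true, as required.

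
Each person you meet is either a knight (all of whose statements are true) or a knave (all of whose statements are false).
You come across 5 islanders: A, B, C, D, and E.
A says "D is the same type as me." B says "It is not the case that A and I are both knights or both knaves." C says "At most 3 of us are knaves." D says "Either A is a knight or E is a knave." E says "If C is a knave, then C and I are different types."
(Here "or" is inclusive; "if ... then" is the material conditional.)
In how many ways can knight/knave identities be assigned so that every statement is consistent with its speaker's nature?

Consistent assignments:
  A=knave, B=knave, C=knave, D=knight, E=knave

1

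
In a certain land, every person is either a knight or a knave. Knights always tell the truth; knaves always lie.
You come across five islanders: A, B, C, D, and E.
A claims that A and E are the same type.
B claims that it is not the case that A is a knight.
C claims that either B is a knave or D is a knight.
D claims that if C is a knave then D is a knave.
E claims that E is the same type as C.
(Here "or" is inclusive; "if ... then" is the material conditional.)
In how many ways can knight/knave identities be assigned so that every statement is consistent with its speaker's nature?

2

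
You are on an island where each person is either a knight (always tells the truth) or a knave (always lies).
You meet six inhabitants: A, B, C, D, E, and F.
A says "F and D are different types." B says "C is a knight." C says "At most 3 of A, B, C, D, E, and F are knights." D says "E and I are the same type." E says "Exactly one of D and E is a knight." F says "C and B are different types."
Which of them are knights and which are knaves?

Since A is a knave, "F and D are different types" needs to be false, which holds.
B is a knight, and the claim "C is a knight" is indeed True.
C (knight): "at most 3 of A, B, C, D, E, and F are knights" — True. ✓
D is a knave, so "E and I are the same type" must be false — and it is.
E is a knight, and the claim "exactly one of D and E is a knight" is indeed True.
F is a knave, and the claim "C and B are different types" is indeed false.

A is a knave, B is a knight, C is a knight, D is a knave, E is a knight, and F is a knave.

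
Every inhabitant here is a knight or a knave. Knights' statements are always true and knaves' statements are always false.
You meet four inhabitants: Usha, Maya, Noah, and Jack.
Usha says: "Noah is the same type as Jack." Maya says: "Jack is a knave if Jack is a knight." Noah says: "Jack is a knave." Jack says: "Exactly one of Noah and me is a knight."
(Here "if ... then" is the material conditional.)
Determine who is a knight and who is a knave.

Suppose Usha is a knight. Then Usha's statement "Noah is the same type as Jack" would have to be true. Checking the 8 ways to assign the others, none is consistent with every speaker.
(For instance, with Maya=knave, Noah=knave, Jack=knight, Usha's claim "Noah is the same type as Jack" comes out false where it would need to be true.)
So Usha must be a knave, making "Noah is the same type as Jack" false. Taking Usha=knave, Maya=knave, Noah=knave, Jack=knight, each remaining statement checks out:
  Maya (knave): "Jack is a knave if Jack is a knight" — false. ✓
  Noah (knave): "Jack is a knave" — false. ✓
  Jack (knight): "exactly one of Noah and me is a knight" — true. ✓
This is the unique consistent assignment.

Knights: Jack. Knaves: Usha, Maya, and Noah.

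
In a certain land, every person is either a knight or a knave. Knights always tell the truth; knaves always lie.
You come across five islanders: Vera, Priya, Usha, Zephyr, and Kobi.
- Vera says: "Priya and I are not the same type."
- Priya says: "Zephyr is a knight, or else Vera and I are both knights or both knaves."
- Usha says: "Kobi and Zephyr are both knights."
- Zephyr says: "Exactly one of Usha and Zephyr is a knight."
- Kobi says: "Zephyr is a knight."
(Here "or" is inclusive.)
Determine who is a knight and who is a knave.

Suppose Vera is a knave. Then Vera's statement "Priya and I are not the same type" would have to be false. Checking the 16 ways to assign the others, none is consistent with every speaker.
(For instance, with Priya=knave, Usha=knave, Zephyr=knave, Kobi=knave, Priya's claim "Zephyr is a knight, or else Vera and I are both knights or both knaves" comes out true where it would need to be false.)
So Vera must be a knight, making "Priya and I are not the same type" true. Taking Vera=knight, Priya=knave, Usha=knave, Zephyr=knave, Kobi=knave, each remaining statement checks out:
  Priya (knave): "Zephyr is a knight, or else Vera and I are both knights or both knaves" — false. ✓
  Usha (knave): "Kobi and Zephyr are both knights" — false. ✓
  Zephyr (knave): "exactly one of Usha and Zephyr is a knight" — false. ✓
  Kobi (knave): "Zephyr is a knight" — false. ✓
This is the unique consistent assignment.

Vera is a knight, Priya is a knave, Usha is a knave, Zephyr is a knave, and Kobi is a knave.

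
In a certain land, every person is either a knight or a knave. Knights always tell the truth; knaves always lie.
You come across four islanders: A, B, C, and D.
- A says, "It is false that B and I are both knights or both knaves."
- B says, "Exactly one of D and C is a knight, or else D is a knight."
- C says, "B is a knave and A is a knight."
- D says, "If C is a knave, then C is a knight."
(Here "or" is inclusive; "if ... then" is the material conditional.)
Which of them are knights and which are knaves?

A is a knave, so "it is false that B and I are both knights or both knaves" must be False — and it is.
Since B is a knave, "exactly one of D and C is a knight, or else D is a knight" needs to be False, which holds.
As a knave, C's statement "B is a knave and A is a knight" should be False; it is.
D (knave): "if C is a knave, then C is a knight" — False. ✓

Knights: none. Knaves: A, B, C, and D.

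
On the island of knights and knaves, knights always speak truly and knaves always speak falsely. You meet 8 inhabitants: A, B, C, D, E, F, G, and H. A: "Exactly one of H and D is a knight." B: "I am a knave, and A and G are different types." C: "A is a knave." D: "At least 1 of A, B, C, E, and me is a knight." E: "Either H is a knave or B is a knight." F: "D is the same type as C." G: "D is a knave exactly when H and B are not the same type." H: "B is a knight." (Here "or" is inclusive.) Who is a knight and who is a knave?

Since A is a knight, "exactly one of H and D is a knight" needs to be True, which holds.
B is a knave; "I am a knave, and A and G are different types" is False, as required.
C is a knave, so "A is a knave" must be False — and it is.
As a knight, D's statement "at least 1 of A, B, C, E, and me is a knight" should be True; it is.
E (knight): "either H is a knave or B is a knight" — True. ✓
F is a knave, so "D is the same type as C" must be False — and it is.
G is a knight, so "D is a knave exactly when H and B are not the same type" must be True — and it is.
Since H is a knave, "B is a knight" needs to be False, which holds.

A is a knight, B is a knave, C is a knave, D is a knight, E is a knight, F is a knave, G is a knight, and H is a knave.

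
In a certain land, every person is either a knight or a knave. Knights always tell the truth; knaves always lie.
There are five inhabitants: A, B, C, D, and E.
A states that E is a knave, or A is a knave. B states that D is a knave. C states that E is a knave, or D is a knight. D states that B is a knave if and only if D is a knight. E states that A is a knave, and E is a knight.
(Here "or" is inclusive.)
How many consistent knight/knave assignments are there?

1

Consistent assignments:
  A=knight, B=knave, C=knight, D=knight, E=knave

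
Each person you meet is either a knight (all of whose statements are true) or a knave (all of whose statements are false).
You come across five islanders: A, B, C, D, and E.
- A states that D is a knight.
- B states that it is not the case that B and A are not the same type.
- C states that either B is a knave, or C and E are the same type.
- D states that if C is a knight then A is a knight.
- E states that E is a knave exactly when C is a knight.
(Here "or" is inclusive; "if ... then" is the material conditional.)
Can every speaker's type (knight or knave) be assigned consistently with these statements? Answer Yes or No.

Yes

One consistent assignment: A=knight, B=knight, C=knave, D=knight, E=knight.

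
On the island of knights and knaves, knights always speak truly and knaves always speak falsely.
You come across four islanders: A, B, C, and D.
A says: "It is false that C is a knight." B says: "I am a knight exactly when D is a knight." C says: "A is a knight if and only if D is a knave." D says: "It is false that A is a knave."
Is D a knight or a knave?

D is a knight.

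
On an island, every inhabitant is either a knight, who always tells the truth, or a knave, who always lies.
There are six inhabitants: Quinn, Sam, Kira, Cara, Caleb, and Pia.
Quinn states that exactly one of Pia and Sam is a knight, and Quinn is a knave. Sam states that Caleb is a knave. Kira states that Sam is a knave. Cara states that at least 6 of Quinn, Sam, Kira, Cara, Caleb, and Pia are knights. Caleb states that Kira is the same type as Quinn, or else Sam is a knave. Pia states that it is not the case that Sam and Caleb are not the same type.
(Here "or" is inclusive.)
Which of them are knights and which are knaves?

Quinn is a knave, Sam is a knave, Kira is a knight, Cara is a knave, Caleb is a knight, and Pia is a knave.

As a knave, Quinn's statement "exactly one of Pia and Sam is a knight, and Quinn is a knave" should be false; it is.
Sam is a knave, and the claim "Caleb is a knave" is indeed false.
As a knight, Kira's statement "Sam is a knave" should be True; it is.
Cara (knave): "at least 6 of Quinn, Sam, Kira, Cara, Caleb, and Pia are knights" — false. ✓
As a knight, Caleb's statement "Kira is the same type as Quinn, or else Sam is a knave" should be True; it is.
Pia is a knave; "it is not the case that Sam and Caleb are not the same type" is false, as required.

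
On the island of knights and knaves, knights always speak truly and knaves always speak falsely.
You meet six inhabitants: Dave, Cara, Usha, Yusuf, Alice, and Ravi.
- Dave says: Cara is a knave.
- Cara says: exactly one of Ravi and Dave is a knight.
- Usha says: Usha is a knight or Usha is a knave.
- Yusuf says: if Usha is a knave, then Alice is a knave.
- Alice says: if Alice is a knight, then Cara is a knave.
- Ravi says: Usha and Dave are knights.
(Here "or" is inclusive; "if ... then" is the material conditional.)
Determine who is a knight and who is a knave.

Dave is a knight, and the claim "Cara is a knave" is indeed true.
Cara (knave): "exactly one of Ravi and Dave is a knight" — false. ✓
Usha is a knight; "Usha is a knight or Usha is a knave" is true, as required.
Since Yusuf is a knight, "if Usha is a knave, then Alice is a knave" needs to be true, which holds.
As a knight, Alice's statement "if Alice is a knight, then Cara is a knave" should be true; it is.
Ravi is a knight, and the claim "Usha and Dave are knights" is indeed true.

Dave is a knight, Cara is a knave, Usha is a knight, Yusuf is a knight, Alice is a knight, and Ravi is a knight.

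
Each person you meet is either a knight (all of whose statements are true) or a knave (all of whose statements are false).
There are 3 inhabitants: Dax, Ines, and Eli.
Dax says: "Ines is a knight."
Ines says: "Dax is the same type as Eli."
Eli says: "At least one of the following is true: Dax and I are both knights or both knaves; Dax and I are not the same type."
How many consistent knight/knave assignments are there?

Consistent assignments:
  Dax=knight, Ines=knight, Eli=knight
  Dax=knave, Ines=knave, Eli=knight

2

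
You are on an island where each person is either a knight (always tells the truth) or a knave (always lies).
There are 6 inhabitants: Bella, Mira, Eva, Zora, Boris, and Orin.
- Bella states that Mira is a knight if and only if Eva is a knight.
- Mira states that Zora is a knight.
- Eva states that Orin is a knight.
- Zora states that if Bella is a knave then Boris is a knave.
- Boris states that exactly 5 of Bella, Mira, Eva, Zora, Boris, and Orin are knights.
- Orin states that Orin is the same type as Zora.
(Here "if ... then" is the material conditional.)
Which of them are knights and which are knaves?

Bella is a knave, and the claim "Mira is a knight if and only if Eva is a knight" is indeed False.
Mira is a knight, and the claim "Zora is a knight" is indeed True.
Eva is a knave, and the claim "Orin is a knight" is indeed False.
Zora is a knight; "if Bella is a knave then Boris is a knave" is True, as required.
Boris is a knave, so "exactly 5 of Bella, Mira, Eva, Zora, Boris, and Orin are knights" must be False — and it is.
Orin (knave): "Orin is the same type as Zora" — False. ✓

Bella is a knave, Mira is a knight, Eva is a knave, Zora is a knight, Boris is a knave, and Orin is a knave.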